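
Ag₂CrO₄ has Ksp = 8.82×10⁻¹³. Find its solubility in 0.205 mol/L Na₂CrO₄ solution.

Ag₂CrO₄(s) ⇌ 2 Ag⁺(aq) + CrO₄²⁻(aq)
CrO₄²⁻ is already present at 0.205 mol/L. If s mol/L of Ag₂CrO₄ dissolves, [Ag⁺] = 2s while [CrO₄²⁻] ≈ 0.205 mol/L.
Ksp = [Ag⁺]^2[CrO₄²⁻] = (2s)^2(0.205)
(2s)^2 = 8.82×10⁻¹³ / (0.205) = 4.30×10⁻¹²
s = 1.04×10⁻⁶ mol/L

1.04×10⁻⁶ M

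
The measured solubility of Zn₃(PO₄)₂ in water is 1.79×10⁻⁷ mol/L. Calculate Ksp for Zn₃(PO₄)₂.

Ksp = 1.98×10⁻³²

Zn₃(PO₄)₂(s) ⇌ 3 Zn²⁺(aq) + 2 PO₄³⁻(aq)
If s mol/L of Zn₃(PO₄)₂ dissolves, [Zn²⁺] = 3s and [PO₄³⁻] = 2s.
Ksp = [Zn²⁺]^3[PO₄³⁻]^2 = (3s)^3 · (2s)^2 = 108s^5
Ksp = 108 × (1.79×10⁻⁷)^5 = 1.98×10⁻³²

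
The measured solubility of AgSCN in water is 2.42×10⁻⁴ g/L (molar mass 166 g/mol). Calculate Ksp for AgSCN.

Ksp = 2.13×10⁻¹²

s = (2.42×10⁻⁴ g L⁻¹)/(166 g mol⁻¹) = 1.4578×10⁻⁶ M
AgSCN(s) ⇌ Ag⁺(aq) + SCN⁻(aq)
With molar solubility s: [Ag⁺] = s, [SCN⁻] = s.
Ksp = [Ag⁺][SCN⁻] = s · s = s^2
Ksp = (1.4578×10⁻⁶)^2 = 2.13×10⁻¹²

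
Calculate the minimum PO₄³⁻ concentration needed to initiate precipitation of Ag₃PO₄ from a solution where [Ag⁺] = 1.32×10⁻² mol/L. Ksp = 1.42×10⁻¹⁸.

Precipitation of each salt begins when its ion product equals Ksp.
Ag₃PO₄(s) ⇌ 3 Ag⁺(aq) + PO₄³⁻(aq)
Ksp = [Ag⁺]^3[PO₄³⁻] = [PO₄³⁻](1.32×10⁻²)^3
[PO₄³⁻] = 1.42×10⁻¹⁸ / (1.32×10⁻²)^3 = 6.17×10⁻¹³
[PO₄³⁻] = 6.17×10⁻¹³ mol/L

6.17×10⁻¹³ M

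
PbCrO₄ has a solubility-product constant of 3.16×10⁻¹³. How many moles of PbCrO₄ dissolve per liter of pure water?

5.62×10⁻⁷ M

PbCrO₄(s) ⇌ Pb²⁺(aq) + CrO₄²⁻(aq)
If s mol/L of PbCrO₄ dissolves, [Pb²⁺] = s and [CrO₄²⁻] = s.
Ksp = [Pb²⁺][CrO₄²⁻] = s · s = s^2
s^2 = 3.16×10⁻¹³
Taking the 2nd root, s = 5.62×10⁻⁷ mol/L.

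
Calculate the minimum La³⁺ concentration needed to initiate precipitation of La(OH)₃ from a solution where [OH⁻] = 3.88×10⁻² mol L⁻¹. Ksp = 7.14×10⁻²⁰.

Each salt precipitates once Q = Ksp for that salt.
La(OH)₃(s) ⇌ La³⁺(aq) + 3 OH⁻(aq)
Ksp = [La³⁺][OH⁻]^3 = [La³⁺](3.88×10⁻²)^3
[La³⁺] = 7.14×10⁻²⁰ / (3.88×10⁻²)^3 = 1.22×10⁻¹⁵
[La³⁺] = 1.22×10⁻¹⁵ mol L⁻¹

1.22×10⁻¹⁵ M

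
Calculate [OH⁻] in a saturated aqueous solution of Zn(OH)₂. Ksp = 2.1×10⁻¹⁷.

Zn(OH)₂(s) ⇌ Zn²⁺(aq) + 2 OH⁻(aq)
Let s be the molar solubility. Then [Zn²⁺] = s and [OH⁻] = 2s.
Ksp = [Zn²⁺][OH⁻]^2 = s · (2s)^2 = 4s^3 = 2.1×10⁻¹⁷
s = 1.7×10⁻⁶ mol L⁻¹
[OH⁻] = 2s = 3.5×10⁻⁶ mol L⁻¹

3.5×10⁻⁶ M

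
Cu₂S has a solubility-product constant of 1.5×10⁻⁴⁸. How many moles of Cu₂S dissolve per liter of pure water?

7.2×10⁻¹⁷ M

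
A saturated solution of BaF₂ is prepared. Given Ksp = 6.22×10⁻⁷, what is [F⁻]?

1.08×10⁻² M

BaF₂(s) ⇌ Ba²⁺(aq) + 2 F⁻(aq)
Call the molar solubility s, so that [Ba²⁺] = s and [F⁻] = 2s.
Ksp = [Ba²⁺][F⁻]^2 = s · (2s)^2 = 4s^3 = 6.22×10⁻⁷
s = 5.38×10⁻³ M
[F⁻] = 2s = 1.08×10⁻² M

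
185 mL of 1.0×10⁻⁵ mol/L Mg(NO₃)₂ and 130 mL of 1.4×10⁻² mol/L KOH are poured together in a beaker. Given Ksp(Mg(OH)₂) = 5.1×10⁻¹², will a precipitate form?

Yes

Total volume after mixing = 185 + 130 = 315 mL.
[Mg²⁺] = (1.0×10⁻⁵)(185)/315 = 5.9×10⁻⁶ mol/L
[OH⁻] = (1.4×10⁻²)(130)/315 = 5.8×10⁻³ mol/L
Q = [Mg²⁺][OH⁻]^2 = 2.0×10⁻¹⁰
Q = 2.0×10⁻¹⁰ > Ksp = 5.1×10⁻¹², so the solution is supersaturated and Mg(OH)₂ precipitates.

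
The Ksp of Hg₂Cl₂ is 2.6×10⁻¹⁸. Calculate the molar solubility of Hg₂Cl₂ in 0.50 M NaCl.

Hg₂Cl₂(s) ⇌ Hg₂²⁺(aq) + 2 Cl⁻(aq)
The solution already contains Cl⁻ at 0.50 M. Let s be the molar solubility of Hg₂Cl₂.
[Cl⁻] ≈ 0.50 M (common ion dominates); [Hg₂²⁺] = s.
Ksp = [Hg₂²⁺][Cl⁻]^2 = s(0.50)^2
s = 2.6×10⁻¹⁸ / (0.50)^2 = 1.0×10⁻¹⁷
s = 1.0×10⁻¹⁷ M

1.0×10⁻¹⁷ M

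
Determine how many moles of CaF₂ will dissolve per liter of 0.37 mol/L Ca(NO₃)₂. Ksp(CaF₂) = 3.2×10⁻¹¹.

4.6×10⁻⁶ M

CaF₂(s) ⇌ Ca²⁺(aq) + 2 F⁻(aq)
Ca²⁺ is already present at 0.37 mol/L. If s mol/L of CaF₂ dissolves, [F⁻] = 2s while [Ca²⁺] ≈ 0.37 mol/L.
Ksp = [Ca²⁺][F⁻]^2 = (0.37)(2s)^2
(2s)^2 = 3.2×10⁻¹¹ / (0.37) = 8.6×10⁻¹¹
s = 4.6×10⁻⁶ mol/L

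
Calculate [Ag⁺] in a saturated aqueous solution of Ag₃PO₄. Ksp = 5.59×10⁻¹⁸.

6.40×10⁻⁵ M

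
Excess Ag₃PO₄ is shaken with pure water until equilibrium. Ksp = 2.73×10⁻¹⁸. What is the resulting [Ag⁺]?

5.35×10⁻⁵ M

Ag₃PO₄(s) ⇌ 3 Ag⁺(aq) + PO₄³⁻(aq)
Let s be the molar solubility. Then [Ag⁺] = 3s and [PO₄³⁻] = s.
Ksp = [Ag⁺]^3[PO₄³⁻] = (3s)^3 · s = 27s^4 = 2.73×10⁻¹⁸
s = 1.78×10⁻⁵ mol/L
[Ag⁺] = 3s = 5.35×10⁻⁵ mol/L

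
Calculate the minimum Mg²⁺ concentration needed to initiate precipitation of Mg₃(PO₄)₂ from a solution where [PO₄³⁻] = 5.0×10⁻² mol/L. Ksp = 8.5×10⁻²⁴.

A salt starts to precipitate once the ion product Q reaches its Ksp.
Mg₃(PO₄)₂(s) ⇌ 3 Mg²⁺(aq) + 2 PO₄³⁻(aq)
Ksp = [Mg²⁺]^3[PO₄³⁻]^2 = [Mg²⁺]^3(5.0×10⁻²)^2
[Mg²⁺]^3 = 8.5×10⁻²⁴ / (5.0×10⁻²)^2 = 3.4×10⁻²¹
[Mg²⁺] = 1.5×10⁻⁷ mol/L

1.5×10⁻⁷ M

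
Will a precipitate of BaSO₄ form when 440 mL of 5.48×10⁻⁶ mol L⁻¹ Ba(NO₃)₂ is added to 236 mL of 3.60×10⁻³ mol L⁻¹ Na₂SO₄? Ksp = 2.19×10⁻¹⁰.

Yes

The combined volume is 676 mL.
[Ba²⁺] = (5.48×10⁻⁶)(440)/676 = 3.57×10⁻⁶ mol L⁻¹
[SO₄²⁻] = (3.60×10⁻³)(236)/676 = 1.26×10⁻³ mol L⁻¹
Q = [Ba²⁺][SO₄²⁻] = 4.48×10⁻⁹
Q = 4.48×10⁻⁹ > Ksp = 2.19×10⁻¹⁰, so the solution is supersaturated and BaSO₄ precipitates.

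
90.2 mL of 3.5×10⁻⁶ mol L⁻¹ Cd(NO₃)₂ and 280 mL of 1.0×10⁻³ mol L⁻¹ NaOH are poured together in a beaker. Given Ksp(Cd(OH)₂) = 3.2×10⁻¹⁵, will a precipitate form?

After mixing, V = 90.2 mL + 280 mL = 370.2 mL.
[Cd²⁺] = (3.5×10⁻⁶)(90.2)/370.2 = 8.5×10⁻⁷ mol L⁻¹
[OH⁻] = (1.0×10⁻³)(280)/370.2 = 7.6×10⁻⁴ mol L⁻¹
Q = [Cd²⁺][OH⁻]^2 = 4.9×10⁻¹³
Since Q (4.9×10⁻¹³) exceeds Ksp (3.2×10⁻¹⁵), Cd(OH)₂ will precipitate.

Yes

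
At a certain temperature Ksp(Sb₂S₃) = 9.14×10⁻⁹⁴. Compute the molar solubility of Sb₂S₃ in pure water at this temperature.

Sb₂S₃(s) ⇌ 2 Sb³⁺(aq) + 3 S²⁻(aq)
Let s be the molar solubility. Then [Sb³⁺] = 2s and [S²⁻] = 3s.
Ksp = [Sb³⁺]^2[S²⁻]^3 = (2s)^2 · (3s)^3 = 108s^5
108s^5 = 9.14×10⁻⁹⁴  ⇒  s^5 = 8.46×10⁻⁹⁶
Taking the 5th root, s = 9.67×10⁻²⁰ mol L⁻¹.

9.67×10⁻²⁰ M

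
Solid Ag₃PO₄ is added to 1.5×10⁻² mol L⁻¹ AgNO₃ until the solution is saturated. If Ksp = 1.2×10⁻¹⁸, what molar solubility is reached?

Ag₃PO₄(s) ⇌ 3 Ag⁺(aq) + PO₄³⁻(aq)
Ag⁺ is already present at 1.5×10⁻² mol L⁻¹. If s mol/L of Ag₃PO₄ dissolves, [PO₄³⁻] = s while [Ag⁺] ≈ 1.5×10⁻² mol L⁻¹.
Ksp = [Ag⁺]^3[PO₄³⁻] = (1.5×10⁻²)^3s
s = 1.2×10⁻¹⁸ / (1.5×10⁻²)^3 = 3.6×10⁻¹³
s = 3.6×10⁻¹³ mol L⁻¹

3.6×10⁻¹³ M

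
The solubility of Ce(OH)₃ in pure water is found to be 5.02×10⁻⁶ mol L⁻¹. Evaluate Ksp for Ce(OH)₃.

Ce(OH)₃(s) ⇌ Ce³⁺(aq) + 3 OH⁻(aq)
For each mole of Ce(OH)₃ that dissolves per liter, [Ce³⁺] = s and [OH⁻] = 3s; let s denote this solubility.
Ksp = [Ce³⁺][OH⁻]^3 = s · (3s)^3 = 27s^4
Ksp = 27 × (5.02×10⁻⁶)^4 = 1.71×10⁻²⁰

Ksp = 1.71×10⁻²⁰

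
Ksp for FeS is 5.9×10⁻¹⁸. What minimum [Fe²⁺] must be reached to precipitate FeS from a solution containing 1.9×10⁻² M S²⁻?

Precipitation of each salt begins when its ion product equals Ksp.
FeS(s) ⇌ Fe²⁺(aq) + S²⁻(aq)
Ksp = [Fe²⁺][S²⁻] = [Fe²⁺](1.9×10⁻²)
[Fe²⁺] = 5.9×10⁻¹⁸ / (1.9×10⁻²) = 3.1×10⁻¹⁶
[Fe²⁺] = 3.1×10⁻¹⁶ M

3.1×10⁻¹⁶ M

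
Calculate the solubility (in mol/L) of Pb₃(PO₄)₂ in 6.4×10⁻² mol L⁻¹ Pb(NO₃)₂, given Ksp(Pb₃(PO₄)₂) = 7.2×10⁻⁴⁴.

8.3×10⁻²¹ M

Pb₃(PO₄)₂(s) ⇌ 3 Pb²⁺(aq) + 2 PO₄³⁻(aq)
With Pb²⁺ already at 6.4×10⁻² mol L⁻¹ and s small, take [Pb²⁺] ≈ 6.4×10⁻² mol L⁻¹ and [PO₄³⁻] = 2s.
Ksp = [Pb²⁺]^3[PO₄³⁻]^2 = (6.4×10⁻²)^3(2s)^2
(2s)^2 = 7.2×10⁻⁴⁴ / (6.4×10⁻²)^3 = 2.7×10⁻⁴⁰
s = 8.3×10⁻²¹ mol L⁻¹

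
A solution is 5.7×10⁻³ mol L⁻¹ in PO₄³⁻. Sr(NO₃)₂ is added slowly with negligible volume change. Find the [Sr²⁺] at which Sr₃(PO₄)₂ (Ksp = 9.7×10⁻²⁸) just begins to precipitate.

A salt starts to precipitate once the ion product Q reaches its Ksp.
Sr₃(PO₄)₂(s) ⇌ 3 Sr²⁺(aq) + 2 PO₄³⁻(aq)
Ksp = [Sr²⁺]^3[PO₄³⁻]^2 = [Sr²⁺]^3(5.7×10⁻³)^2
[Sr²⁺]^3 = 9.7×10⁻²⁸ / (5.7×10⁻³)^2 = 3.0×10⁻²³
[Sr²⁺] = 3.1×10⁻⁸ mol L⁻¹

3.1×10⁻⁸ M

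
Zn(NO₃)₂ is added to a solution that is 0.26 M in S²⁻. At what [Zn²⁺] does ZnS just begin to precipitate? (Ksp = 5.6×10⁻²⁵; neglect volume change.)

2.2×10⁻²⁴ M

Precipitation begins when Q = Ksp.
ZnS(s) ⇌ Zn²⁺(aq) + S²⁻(aq)
Ksp = [Zn²⁺][S²⁻] = [Zn²⁺](0.26)
[Zn²⁺] = 5.6×10⁻²⁵ / (0.26) = 2.2×10⁻²⁴
[Zn²⁺] = 2.2×10⁻²⁴ M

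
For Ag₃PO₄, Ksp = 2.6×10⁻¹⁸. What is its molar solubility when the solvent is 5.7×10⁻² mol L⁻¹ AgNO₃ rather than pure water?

1.4×10⁻¹⁴ M

Ag₃PO₄(s) ⇌ 3 Ag⁺(aq) + PO₄³⁻(aq)
The solution already contains Ag⁺ at 5.7×10⁻² mol L⁻¹. Let s be the molar solubility of Ag₃PO₄.
[Ag⁺] ≈ 5.7×10⁻² mol L⁻¹ (common ion dominates); [PO₄³⁻] = s.
Ksp = [Ag⁺]^3[PO₄³⁻] = (5.7×10⁻²)^3s
s = 2.6×10⁻¹⁸ / (5.7×10⁻²)^3 = 1.4×10⁻¹⁴
s = 1.4×10⁻¹⁴ mol L⁻¹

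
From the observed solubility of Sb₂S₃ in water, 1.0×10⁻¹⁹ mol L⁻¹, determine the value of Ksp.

Sb₂S₃(s) ⇌ 2 Sb³⁺(aq) + 3 S²⁻(aq)
If s mol/L of Sb₂S₃ dissolves, [Sb³⁺] = 2s and [S²⁻] = 3s.
Ksp = [Sb³⁺]^2[S²⁻]^3 = (2s)^2 · (3s)^3 = 108s^5
Ksp = 108 × (1.0×10⁻¹⁹)^5 = 1.1×10⁻⁹³

Ksp = 1.1×10⁻⁹³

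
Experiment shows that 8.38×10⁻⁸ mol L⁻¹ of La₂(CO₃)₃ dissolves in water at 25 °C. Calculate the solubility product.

Ksp = 4.46×10⁻³⁴

La₂(CO₃)₃(s) ⇌ 2 La³⁺(aq) + 3 CO₃²⁻(aq)
Call the molar solubility s, so that [La³⁺] = 2s and [CO₃²⁻] = 3s.
Ksp = [La³⁺]^2[CO₃²⁻]^3 = (2s)^2 · (3s)^3 = 108s^5
Ksp = 108 × (8.38×10⁻⁸)^5 = 4.46×10⁻³⁴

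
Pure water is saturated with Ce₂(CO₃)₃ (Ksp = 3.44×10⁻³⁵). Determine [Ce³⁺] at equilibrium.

1.00×10⁻⁷ M

Ce₂(CO₃)₃(s) ⇌ 2 Ce³⁺(aq) + 3 CO₃²⁻(aq)
If s mol/L of Ce₂(CO₃)₃ dissolves, [Ce³⁺] = 2s and [CO₃²⁻] = 3s.
Ksp = [Ce³⁺]^2[CO₃²⁻]^3 = (2s)^2 · (3s)^3 = 108s^5 = 3.44×10⁻³⁵
s = 5.02×10⁻⁸ mol L⁻¹
[Ce³⁺] = 2s = 1.00×10⁻⁷ mol L⁻¹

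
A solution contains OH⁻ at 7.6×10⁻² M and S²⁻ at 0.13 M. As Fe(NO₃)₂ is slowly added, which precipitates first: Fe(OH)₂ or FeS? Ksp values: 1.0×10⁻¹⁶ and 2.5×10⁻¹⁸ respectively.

A salt starts to precipitate once the ion product Q reaches its Ksp.
For Fe(OH)₂: [Fe²⁺] = (Ksp/[OH⁻]^2) = 1.7×10⁻¹⁴ M
For FeS: [Fe²⁺] = (Ksp/[S²⁻]) = 1.9×10⁻¹⁷ M
FeS requires the lower [Fe²⁺], so it precipitates first.

FeS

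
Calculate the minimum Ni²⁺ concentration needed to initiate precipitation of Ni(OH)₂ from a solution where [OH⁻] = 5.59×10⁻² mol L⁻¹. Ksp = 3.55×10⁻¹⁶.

1.14×10⁻¹³ M

A salt starts to precipitate once the ion product Q reaches its Ksp.
Ni(OH)₂(s) ⇌ Ni²⁺(aq) + 2 OH⁻(aq)
Ksp = [Ni²⁺][OH⁻]^2 = [Ni²⁺](5.59×10⁻²)^2
[Ni²⁺] = 3.55×10⁻¹⁶ / (5.59×10⁻²)^2 = 1.14×10⁻¹³
[Ni²⁺] = 1.14×10⁻¹³ mol L⁻¹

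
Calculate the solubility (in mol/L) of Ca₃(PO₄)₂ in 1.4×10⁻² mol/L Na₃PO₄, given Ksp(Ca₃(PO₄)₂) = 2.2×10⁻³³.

Ca₃(PO₄)₂(s) ⇌ 3 Ca²⁺(aq) + 2 PO₄³⁻(aq)
The solution already contains PO₄³⁻ at 1.4×10⁻² mol/L. Let s be the molar solubility of Ca₃(PO₄)₂.
[PO₄³⁻] ≈ 1.4×10⁻² mol/L (common ion dominates); [Ca²⁺] = 3s.
Ksp = [Ca²⁺]^3[PO₄³⁻]^2 = (3s)^3(1.4×10⁻²)^2
(3s)^3 = 2.2×10⁻³³ / (1.4×10⁻²)^2 = 1.1×10⁻²⁹
s = 7.5×10⁻¹¹ mol/L

7.5×10⁻¹¹ M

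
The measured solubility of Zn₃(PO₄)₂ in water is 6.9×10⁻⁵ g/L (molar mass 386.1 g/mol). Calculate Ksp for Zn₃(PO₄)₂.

Molar solubility s = (6.9×10⁻⁵ g/L) / (386.1 g/mol) = 1.787×10⁻⁷ mol/L
Zn₃(PO₄)₂(s) ⇌ 3 Zn²⁺(aq) + 2 PO₄³⁻(aq)
Let s be the molar solubility. Then [Zn²⁺] = 3s and [PO₄³⁻] = 2s.
Ksp = [Zn²⁺]^3[PO₄³⁻]^2 = (3s)^3 · (2s)^2 = 108s^5
Ksp = 108 × (1.787×10⁻⁷)^5 = 2.0×10⁻³²

Ksp = 2.0×10⁻³²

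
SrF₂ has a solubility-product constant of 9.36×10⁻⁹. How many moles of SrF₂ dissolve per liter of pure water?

SrF₂(s) ⇌ Sr²⁺(aq) + 2 F⁻(aq)
Call the molar solubility s, so that [Sr²⁺] = s and [F⁻] = 2s.
Ksp = [Sr²⁺][F⁻]^2 = s · (2s)^2 = 4s^3
4s^3 = 9.36×10⁻⁹  ⇒  s^3 = 2.34×10⁻⁹
Taking the 3rd root, s = 1.33×10⁻³ M.

1.33×10⁻³ M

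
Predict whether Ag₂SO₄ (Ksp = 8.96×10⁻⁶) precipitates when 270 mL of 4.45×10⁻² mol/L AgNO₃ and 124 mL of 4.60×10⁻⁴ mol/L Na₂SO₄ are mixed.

After mixing, V = 270 mL + 124 mL = 394 mL.
[Ag⁺] = (4.45×10⁻²)(270)/394 = 3.05×10⁻² mol/L
[SO₄²⁻] = (4.60×10⁻⁴)(124)/394 = 1.45×10⁻⁴ mol/L
Q = [Ag⁺]^2[SO₄²⁻] = 1.35×10⁻⁷
Q < Ksp (1.35×10⁻⁷ vs 8.96×10⁻⁶); the solution remains unsaturated and no precipitate forms.

No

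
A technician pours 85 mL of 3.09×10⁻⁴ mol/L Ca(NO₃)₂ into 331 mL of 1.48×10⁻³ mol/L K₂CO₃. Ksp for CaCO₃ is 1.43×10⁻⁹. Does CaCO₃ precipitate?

The combined volume is 416 mL.
[Ca²⁺] = (3.09×10⁻⁴)(85)/416 = 6.31×10⁻⁵ mol/L
[CO₃²⁻] = (1.48×10⁻³)(331)/416 = 1.18×10⁻³ mol/L
Q = [Ca²⁺][CO₃²⁻] = 7.43×10⁻⁸
Since Q (7.43×10⁻⁸) exceeds Ksp (1.43×10⁻⁹), CaCO₃ will precipitate.

Yes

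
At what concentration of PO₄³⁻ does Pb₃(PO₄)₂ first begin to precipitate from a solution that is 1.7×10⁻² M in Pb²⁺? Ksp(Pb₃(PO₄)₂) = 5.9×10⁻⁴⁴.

Each salt precipitates once Q = Ksp for that salt.
Pb₃(PO₄)₂(s) ⇌ 3 Pb²⁺(aq) + 2 PO₄³⁻(aq)
Ksp = [Pb²⁺]^3[PO₄³⁻]^2 = [PO₄³⁻]^2(1.7×10⁻²)^3
[PO₄³⁻]^2 = 5.9×10⁻⁴⁴ / (1.7×10⁻²)^3 = 1.2×10⁻³⁸
[PO₄³⁻] = 1.1×10⁻¹⁹ M

1.1×10⁻¹⁹ M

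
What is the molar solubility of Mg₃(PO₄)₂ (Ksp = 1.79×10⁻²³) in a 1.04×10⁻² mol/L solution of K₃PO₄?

Mg₃(PO₄)₂(s) ⇌ 3 Mg²⁺(aq) + 2 PO₄³⁻(aq)
The solution already contains PO₄³⁻ at 1.04×10⁻² mol/L. Let s be the molar solubility of Mg₃(PO₄)₂.
[PO₄³⁻] ≈ 1.04×10⁻² mol/L (common ion dominates); [Mg²⁺] = 3s.
Ksp = [Mg²⁺]^3[PO₄³⁻]^2 = (3s)^3(1.04×10⁻²)^2
(3s)^3 = 1.79×10⁻²³ / (1.04×10⁻²)^2 = 1.65×10⁻¹⁹
s = 1.83×10⁻⁷ mol/L

1.83×10⁻⁷ M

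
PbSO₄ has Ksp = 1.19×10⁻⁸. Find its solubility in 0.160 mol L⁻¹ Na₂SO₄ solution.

7.44×10⁻⁸ M

PbSO₄(s) ⇌ Pb²⁺(aq) + SO₄²⁻(aq)
With SO₄²⁻ already at 0.160 mol L⁻¹ and s small, take [SO₄²⁻] ≈ 0.160 mol L⁻¹ and [Pb²⁺] = s.
Ksp = [Pb²⁺][SO₄²⁻] = s(0.160)
s = 1.19×10⁻⁸ / (0.160) = 7.44×10⁻⁸
s = 7.44×10⁻⁸ mol L⁻¹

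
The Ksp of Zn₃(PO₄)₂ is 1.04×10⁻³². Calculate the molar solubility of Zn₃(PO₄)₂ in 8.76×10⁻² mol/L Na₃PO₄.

Zn₃(PO₄)₂(s) ⇌ 3 Zn²⁺(aq) + 2 PO₄³⁻(aq)
With PO₄³⁻ already at 8.76×10⁻² mol/L and s small, take [PO₄³⁻] ≈ 8.76×10⁻² mol/L and [Zn²⁺] = 3s.
Ksp = [Zn²⁺]^3[PO₄³⁻]^2 = (3s)^3(8.76×10⁻²)^2
(3s)^3 = 1.04×10⁻³² / (8.76×10⁻²)^2 = 1.36×10⁻³⁰
s = 3.69×10⁻¹¹ mol/L

3.69×10⁻¹¹ M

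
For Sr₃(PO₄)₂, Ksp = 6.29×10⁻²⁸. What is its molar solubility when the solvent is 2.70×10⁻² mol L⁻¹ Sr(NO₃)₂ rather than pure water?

2.83×10⁻¹² M

Sr₃(PO₄)₂(s) ⇌ 3 Sr²⁺(aq) + 2 PO₄³⁻(aq)
Let s be the solubility of Sr₃(PO₄)₂ here. The common ion gives [Sr²⁺] ≈ 2.70×10⁻² mol L⁻¹, and [PO₄³⁻] = 2s.
Ksp = [Sr²⁺]^3[PO₄³⁻]^2 = (2.70×10⁻²)^3(2s)^2
(2s)^2 = 6.29×10⁻²⁸ / (2.70×10⁻²)^3 = 3.20×10⁻²³
s = 2.83×10⁻¹² mol L⁻¹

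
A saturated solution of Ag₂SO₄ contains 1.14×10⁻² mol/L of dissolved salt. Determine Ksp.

Ag₂SO₄(s) ⇌ 2 Ag⁺(aq) + SO₄²⁻(aq)
With molar solubility s: [Ag⁺] = 2s, [SO₄²⁻] = s.
Ksp = [Ag⁺]^2[SO₄²⁻] = (2s)^2 · s = 4s^3
Ksp = 4 × (1.14×10⁻²)^3 = 5.93×10⁻⁶

Ksp = 5.93×10⁻⁶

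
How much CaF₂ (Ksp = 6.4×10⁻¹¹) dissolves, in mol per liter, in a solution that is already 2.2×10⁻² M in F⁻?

CaF₂(s) ⇌ Ca²⁺(aq) + 2 F⁻(aq)
The solution already contains F⁻ at 2.2×10⁻² M. Let s be the molar solubility of CaF₂.
[F⁻] ≈ 2.2×10⁻² M (common ion dominates); [Ca²⁺] = s.
Ksp = [Ca²⁺][F⁻]^2 = s(2.2×10⁻²)^2
s = 6.4×10⁻¹¹ / (2.2×10⁻²)^2 = 1.3×10⁻⁷
s = 1.3×10⁻⁷ M

1.3×10⁻⁷ M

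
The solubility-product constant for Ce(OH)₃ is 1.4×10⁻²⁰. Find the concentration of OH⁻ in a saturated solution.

1.4×10⁻⁵ M

Ce(OH)₃(s) ⇌ Ce³⁺(aq) + 3 OH⁻(aq)
With molar solubility s: [Ce³⁺] = s, [OH⁻] = 3s.
Ksp = [Ce³⁺][OH⁻]^3 = s · (3s)^3 = 27s^4 = 1.4×10⁻²⁰
s = 4.8×10⁻⁶ mol/L
[OH⁻] = 3s = 1.4×10⁻⁵ mol/L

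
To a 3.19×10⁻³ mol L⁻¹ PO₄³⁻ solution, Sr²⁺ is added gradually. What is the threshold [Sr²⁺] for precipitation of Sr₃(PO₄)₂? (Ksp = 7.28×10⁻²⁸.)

4.15×10⁻⁸ M

The threshold for precipitation is Q = Ksp.
Sr₃(PO₄)₂(s) ⇌ 3 Sr²⁺(aq) + 2 PO₄³⁻(aq)
Ksp = [Sr²⁺]^3[PO₄³⁻]^2 = [Sr²⁺]^3(3.19×10⁻³)^2
[Sr²⁺]^3 = 7.28×10⁻²⁸ / (3.19×10⁻³)^2 = 7.15×10⁻²³
[Sr²⁺] = 4.15×10⁻⁸ mol L⁻¹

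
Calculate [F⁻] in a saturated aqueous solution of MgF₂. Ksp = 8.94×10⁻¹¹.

MgF₂(s) ⇌ Mg²⁺(aq) + 2 F⁻(aq)
With molar solubility s: [Mg²⁺] = s, [F⁻] = 2s.
Ksp = [Mg²⁺][F⁻]^2 = s · (2s)^2 = 4s^3 = 8.94×10⁻¹¹
s = 2.82×10⁻⁴ M
[F⁻] = 2s = 5.63×10⁻⁴ M

5.63×10⁻⁴ M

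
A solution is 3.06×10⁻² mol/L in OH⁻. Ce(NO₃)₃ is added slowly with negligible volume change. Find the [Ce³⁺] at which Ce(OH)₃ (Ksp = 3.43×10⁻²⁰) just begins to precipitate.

1.20×10⁻¹⁵ M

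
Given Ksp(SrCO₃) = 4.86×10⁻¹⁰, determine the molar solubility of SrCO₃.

SrCO₃(s) ⇌ Sr²⁺(aq) + CO₃²⁻(aq)
With molar solubility s: [Sr²⁺] = s, [CO₃²⁻] = s.
Ksp = [Sr²⁺][CO₃²⁻] = s · s = s^2
s^2 = 4.86×10⁻¹⁰
Taking the 2nd root, s = 2.20×10⁻⁵ M.

2.20×10⁻⁵ M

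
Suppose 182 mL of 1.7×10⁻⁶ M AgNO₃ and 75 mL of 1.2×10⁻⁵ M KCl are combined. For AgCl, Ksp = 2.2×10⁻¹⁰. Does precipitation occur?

Total volume after mixing = 182 + 75 = 257 mL.
[Ag⁺] = (1.7×10⁻⁶)(182)/257 = 1.2×10⁻⁶ M
[Cl⁻] = (1.2×10⁻⁵)(75)/257 = 3.5×10⁻⁶ M
Q = [Ag⁺][Cl⁻] = 4.2×10⁻¹²
Since Q (4.2×10⁻¹²) is less than Ksp (2.2×10⁻¹⁰), no AgCl precipitates.

No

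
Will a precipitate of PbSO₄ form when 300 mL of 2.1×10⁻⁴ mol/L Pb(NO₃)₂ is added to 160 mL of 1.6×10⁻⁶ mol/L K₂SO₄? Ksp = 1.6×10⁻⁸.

After mixing, V = 300 mL + 160 mL = 460 mL.
[Pb²⁺] = (2.1×10⁻⁴)(300)/460 = 1.4×10⁻⁴ mol/L
[SO₄²⁻] = (1.6×10⁻⁶)(160)/460 = 5.6×10⁻⁷ mol/L
Q = [Pb²⁺][SO₄²⁻] = 7.6×10⁻¹¹
Q < Ksp (7.6×10⁻¹¹ vs 1.6×10⁻⁸); the solution remains unsaturated and no precipitate forms.

No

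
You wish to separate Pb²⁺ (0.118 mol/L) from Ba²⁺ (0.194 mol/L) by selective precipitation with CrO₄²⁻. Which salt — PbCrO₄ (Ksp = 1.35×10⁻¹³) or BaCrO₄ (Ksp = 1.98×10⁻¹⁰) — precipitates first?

PbCrO₄

Precipitation of each salt begins when its ion product equals Ksp.
For PbCrO₄: [CrO₄²⁻] = (Ksp/[Pb²⁺]) = 1.14×10⁻¹² mol/L
For BaCrO₄: [CrO₄²⁻] = (Ksp/[Ba²⁺]) = 1.02×10⁻⁹ mol/L
Since PbCrO₄ needs less CrO₄²⁻ to reach saturation, it precipitates first.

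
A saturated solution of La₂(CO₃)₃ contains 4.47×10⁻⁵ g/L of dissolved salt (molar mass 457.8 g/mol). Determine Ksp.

s = (4.47×10⁻⁵ g L⁻¹)/(457.8 g mol⁻¹) = 9.7641×10⁻⁸ M
La₂(CO₃)₃(s) ⇌ 2 La³⁺(aq) + 3 CO₃²⁻(aq)
If s mol/L of La₂(CO₃)₃ dissolves, [La³⁺] = 2s and [CO₃²⁻] = 3s.
Ksp = [La³⁺]^2[CO₃²⁻]^3 = (2s)^2 · (3s)^3 = 108s^5
Ksp = 108 × (9.7641×10⁻⁸)^5 = 9.58×10⁻³⁴

Ksp = 9.58×10⁻³⁴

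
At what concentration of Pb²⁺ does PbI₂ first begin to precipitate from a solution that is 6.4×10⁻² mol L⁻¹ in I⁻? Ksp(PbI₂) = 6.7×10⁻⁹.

1.6×10⁻⁶ M

A salt starts to precipitate once the ion product Q reaches its Ksp.
PbI₂(s) ⇌ Pb²⁺(aq) + 2 I⁻(aq)
Ksp = [Pb²⁺][I⁻]^2 = [Pb²⁺](6.4×10⁻²)^2
[Pb²⁺] = 6.7×10⁻⁹ / (6.4×10⁻²)^2 = 1.6×10⁻⁶
[Pb²⁺] = 1.6×10⁻⁶ mol L⁻¹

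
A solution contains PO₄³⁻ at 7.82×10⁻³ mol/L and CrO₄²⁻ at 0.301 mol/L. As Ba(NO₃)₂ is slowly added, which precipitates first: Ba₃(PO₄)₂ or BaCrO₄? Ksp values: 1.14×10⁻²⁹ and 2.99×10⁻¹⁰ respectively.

BaCrO₄

A salt starts to precipitate once the ion product Q reaches its Ksp.
For Ba₃(PO₄)₂: [Ba²⁺] = (Ksp/[PO₄³⁻]^2)^(1/3) = 5.71×10⁻⁹ mol/L
For BaCrO₄: [Ba²⁺] = (Ksp/[CrO₄²⁻]) = 9.93×10⁻¹⁰ mol/L
BaCrO₄ requires the lower [Ba²⁺], so it precipitates first.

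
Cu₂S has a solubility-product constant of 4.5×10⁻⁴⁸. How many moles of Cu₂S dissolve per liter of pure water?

Cu₂S(s) ⇌ 2 Cu⁺(aq) + S²⁻(aq)
Let s be the molar solubility. Then [Cu⁺] = 2s and [S²⁻] = s.
Ksp = [Cu⁺]^2[S²⁻] = (2s)^2 · s = 4s^3
4s^3 = 4.5×10⁻⁴⁸  ⇒  s^3 = 1.1×10⁻⁴⁸
s = 1.0×10⁻¹⁶ mol L⁻¹

1.0×10⁻¹⁶ M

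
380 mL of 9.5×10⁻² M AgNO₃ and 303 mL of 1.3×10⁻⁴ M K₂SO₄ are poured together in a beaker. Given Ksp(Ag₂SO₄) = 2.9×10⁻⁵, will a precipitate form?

After mixing, V = 380 mL + 303 mL = 683 mL.
[Ag⁺] = (9.5×10⁻²)(380)/683 = 5.3×10⁻² M
[SO₄²⁻] = (1.3×10⁻⁴)(303)/683 = 5.8×10⁻⁵ M
Q = [Ag⁺]^2[SO₄²⁻] = 1.6×10⁻⁷
Q < Ksp (1.6×10⁻⁷ vs 2.9×10⁻⁵); the solution remains unsaturated and no precipitate forms.

No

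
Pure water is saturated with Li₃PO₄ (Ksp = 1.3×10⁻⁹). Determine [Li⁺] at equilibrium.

7.9×10⁻³ M

Li₃PO₄(s) ⇌ 3 Li⁺(aq) + PO₄³⁻(aq)
For each mole of Li₃PO₄ that dissolves per liter, [Li⁺] = 3s and [PO₄³⁻] = s; let s denote this solubility.
Ksp = [Li⁺]^3[PO₄³⁻] = (3s)^3 · s = 27s^4 = 1.3×10⁻⁹
s = 2.6×10⁻³ mol/L
[Li⁺] = 3s = 7.9×10⁻³ mol/L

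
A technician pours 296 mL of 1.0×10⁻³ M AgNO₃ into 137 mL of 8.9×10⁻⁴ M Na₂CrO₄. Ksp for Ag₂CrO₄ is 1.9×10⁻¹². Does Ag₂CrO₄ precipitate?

Yes

The combined volume is 433 mL.
[Ag⁺] = (1.0×10⁻³)(296)/433 = 6.8×10⁻⁴ M
[CrO₄²⁻] = (8.9×10⁻⁴)(137)/433 = 2.8×10⁻⁴ M
Q = [Ag⁺]^2[CrO₄²⁻] = 1.3×10⁻¹⁰
Q = 1.3×10⁻¹⁰ > Ksp = 1.9×10⁻¹², so the solution is supersaturated and Ag₂CrO₄ precipitates.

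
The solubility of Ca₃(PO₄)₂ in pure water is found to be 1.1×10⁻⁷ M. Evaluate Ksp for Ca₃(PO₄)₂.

Ca₃(PO₄)₂(s) ⇌ 3 Ca²⁺(aq) + 2 PO₄³⁻(aq)
Let s be the molar solubility. Then [Ca²⁺] = 3s and [PO₄³⁻] = 2s.
Ksp = [Ca²⁺]^3[PO₄³⁻]^2 = (3s)^3 · (2s)^2 = 108s^5
Ksp = 108 × (1.1×10⁻⁷)^5 = 1.7×10⁻³³

Ksp = 1.7×10⁻³³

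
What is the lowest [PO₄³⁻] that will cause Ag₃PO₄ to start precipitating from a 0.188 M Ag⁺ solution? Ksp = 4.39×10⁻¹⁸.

Each salt precipitates once Q = Ksp for that salt.
Ag₃PO₄(s) ⇌ 3 Ag⁺(aq) + PO₄³⁻(aq)
Ksp = [Ag⁺]^3[PO₄³⁻] = [PO₄³⁻](0.188)^3
[PO₄³⁻] = 4.39×10⁻¹⁸ / (0.188)^3 = 6.61×10⁻¹⁶
[PO₄³⁻] = 6.61×10⁻¹⁶ M

6.61×10⁻¹⁶ M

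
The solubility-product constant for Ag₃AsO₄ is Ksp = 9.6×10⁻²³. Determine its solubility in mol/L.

1.4×10⁻⁶ M

Ag₃AsO₄(s) ⇌ 3 Ag⁺(aq) + AsO₄³⁻(aq)
With molar solubility s: [Ag⁺] = 3s, [AsO₄³⁻] = s.
Ksp = [Ag⁺]^3[AsO₄³⁻] = (3s)^3 · s = 27s^4
27s^4 = 9.6×10⁻²³  ⇒  s^4 = 3.6×10⁻²⁴
s = 1.4×10⁻⁶ mol L⁻¹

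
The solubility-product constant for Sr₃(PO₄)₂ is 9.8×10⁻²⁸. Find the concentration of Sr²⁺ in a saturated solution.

Sr₃(PO₄)₂(s) ⇌ 3 Sr²⁺(aq) + 2 PO₄³⁻(aq)
With molar solubility s: [Sr²⁺] = 3s, [PO₄³⁻] = 2s.
Ksp = [Sr²⁺]^3[PO₄³⁻]^2 = (3s)^3 · (2s)^2 = 108s^5 = 9.8×10⁻²⁸
s = 1.6×10⁻⁶ mol L⁻¹
[Sr²⁺] = 3s = 4.7×10⁻⁶ mol L⁻¹

4.7×10⁻⁶ M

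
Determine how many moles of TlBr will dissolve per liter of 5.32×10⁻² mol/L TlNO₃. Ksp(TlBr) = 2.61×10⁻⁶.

TlBr(s) ⇌ Tl⁺(aq) + Br⁻(aq)
The solution already contains Tl⁺ at 5.32×10⁻² mol/L. Let s be the molar solubility of TlBr.
[Tl⁺] ≈ 5.32×10⁻² mol/L (common ion dominates); [Br⁻] = s.
Ksp = [Tl⁺][Br⁻] = (5.32×10⁻²)s
s = 2.61×10⁻⁶ / (5.32×10⁻²) = 4.91×10⁻⁵
s = 4.91×10⁻⁵ mol/L

4.91×10⁻⁵ M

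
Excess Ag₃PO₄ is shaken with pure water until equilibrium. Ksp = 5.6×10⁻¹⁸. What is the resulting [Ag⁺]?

Ag₃PO₄(s) ⇌ 3 Ag⁺(aq) + PO₄³⁻(aq)
With molar solubility s: [Ag⁺] = 3s, [PO₄³⁻] = s.
Ksp = [Ag⁺]^3[PO₄³⁻] = (3s)^3 · s = 27s^4 = 5.6×10⁻¹⁸
s = 2.1×10⁻⁵ mol L⁻¹
[Ag⁺] = 3s = 6.4×10⁻⁵ mol L⁻¹

6.4×10⁻⁵ M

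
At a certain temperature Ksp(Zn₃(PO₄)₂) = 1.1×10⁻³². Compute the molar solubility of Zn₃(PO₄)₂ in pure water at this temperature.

Zn₃(PO₄)₂(s) ⇌ 3 Zn²⁺(aq) + 2 PO₄³⁻(aq)
With molar solubility s: [Zn²⁺] = 3s, [PO₄³⁻] = 2s.
Ksp = [Zn²⁺]^3[PO₄³⁻]^2 = (3s)^3 · (2s)^2 = 108s^5
108s^5 = 1.1×10⁻³²  ⇒  s^5 = 1.0×10⁻³⁴
s = (1.0×10⁻³⁴)^(1/5) = 1.6×10⁻⁷ M

1.6×10⁻⁷ M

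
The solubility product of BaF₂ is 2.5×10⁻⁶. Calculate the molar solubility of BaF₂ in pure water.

8.5×10⁻³ M

BaF₂(s) ⇌ Ba²⁺(aq) + 2 F⁻(aq)
Call the molar solubility s, so that [Ba²⁺] = s and [F⁻] = 2s.
Ksp = [Ba²⁺][F⁻]^2 = s · (2s)^2 = 4s^3
4s^3 = 2.5×10⁻⁶  ⇒  s^3 = 6.3×10⁻⁷
Taking the 3rd root, s = 8.5×10⁻³ mol L⁻¹.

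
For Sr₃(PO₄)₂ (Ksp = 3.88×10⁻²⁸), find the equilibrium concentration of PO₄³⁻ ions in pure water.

2.58×10⁻⁶ M

Sr₃(PO₄)₂(s) ⇌ 3 Sr²⁺(aq) + 2 PO₄³⁻(aq)
For each mole of Sr₃(PO₄)₂ that dissolves per liter, [Sr²⁺] = 3s and [PO₄³⁻] = 2s; let s denote this solubility.
Ksp = [Sr²⁺]^3[PO₄³⁻]^2 = (3s)^3 · (2s)^2 = 108s^5 = 3.88×10⁻²⁸
s = 1.29×10⁻⁶ mol L⁻¹
[PO₄³⁻] = 2s = 2.58×10⁻⁶ mol L⁻¹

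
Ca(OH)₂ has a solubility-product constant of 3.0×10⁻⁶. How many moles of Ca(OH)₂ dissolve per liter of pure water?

9.1×10⁻³ M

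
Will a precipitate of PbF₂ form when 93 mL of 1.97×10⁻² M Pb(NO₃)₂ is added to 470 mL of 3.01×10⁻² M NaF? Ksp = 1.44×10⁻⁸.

Yes

After mixing, V = 93 mL + 470 mL = 563 mL.
[Pb²⁺] = (1.97×10⁻²)(93)/563 = 3.25×10⁻³ M
[F⁻] = (3.01×10⁻²)(470)/563 = 2.51×10⁻² M
Q = [Pb²⁺][F⁻]^2 = 2.05×10⁻⁶
Because Q > Ksp (2.05×10⁻⁶ vs 1.44×10⁻⁸), a precipitate of PbF₂ forms.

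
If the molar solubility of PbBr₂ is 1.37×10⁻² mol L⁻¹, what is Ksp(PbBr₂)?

Ksp = 1.03×10⁻⁵

PbBr₂(s) ⇌ Pb²⁺(aq) + 2 Br⁻(aq)
Call the molar solubility s, so that [Pb²⁺] = s and [Br⁻] = 2s.
Ksp = [Pb²⁺][Br⁻]^2 = s · (2s)^2 = 4s^3
Ksp = 4 × (1.37×10⁻²)^3 = 1.03×10⁻⁵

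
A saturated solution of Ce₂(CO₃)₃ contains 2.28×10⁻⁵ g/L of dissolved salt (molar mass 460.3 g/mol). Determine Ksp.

Ksp = 3.22×10⁻³⁵

Molar solubility s = (2.28×10⁻⁵ g/L) / (460.3 g/mol) = 4.9533×10⁻⁸ mol/L
Ce₂(CO₃)₃(s) ⇌ 2 Ce³⁺(aq) + 3 CO₃²⁻(aq)
Let s be the molar solubility. Then [Ce³⁺] = 2s and [CO₃²⁻] = 3s.
Ksp = [Ce³⁺]^2[CO₃²⁻]^3 = (2s)^2 · (3s)^3 = 108s^5
Ksp = 108 × (4.9533×10⁻⁸)^5 = 3.22×10⁻³⁵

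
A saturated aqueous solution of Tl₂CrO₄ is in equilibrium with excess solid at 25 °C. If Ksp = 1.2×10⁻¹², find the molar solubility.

6.7×10⁻⁵ M

Tl₂CrO₄(s) ⇌ 2 Tl⁺(aq) + CrO₄²⁻(aq)
With molar solubility s: [Tl⁺] = 2s, [CrO₄²⁻] = s.
Ksp = [Tl⁺]^2[CrO₄²⁻] = (2s)^2 · s = 4s^3
4s^3 = 1.2×10⁻¹²  ⇒  s^3 = 3.0×10⁻¹³
s = (3.0×10⁻¹³)^(1/3) = 6.7×10⁻⁵ M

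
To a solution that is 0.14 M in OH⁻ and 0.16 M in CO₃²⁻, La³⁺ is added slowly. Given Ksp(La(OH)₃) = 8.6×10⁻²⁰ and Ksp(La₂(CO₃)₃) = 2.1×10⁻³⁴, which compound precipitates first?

La(OH)₃

Precipitation of each salt begins when its ion product equals Ksp.
For La(OH)₃: [La³⁺] = (Ksp/[OH⁻]^3) = 3.1×10⁻¹⁷ M
For La₂(CO₃)₃: [La³⁺] = (Ksp/[CO₃²⁻]^3)^(1/2) = 2.3×10⁻¹⁶ M
La(OH)₃ requires the lower [La³⁺], so it precipitates first.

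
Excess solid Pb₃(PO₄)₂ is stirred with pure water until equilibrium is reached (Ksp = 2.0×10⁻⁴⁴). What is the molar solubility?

7.1×10⁻¹⁰ M

Pb₃(PO₄)₂(s) ⇌ 3 Pb²⁺(aq) + 2 PO₄³⁻(aq)
For each mole of Pb₃(PO₄)₂ that dissolves per liter, [Pb²⁺] = 3s and [PO₄³⁻] = 2s; let s denote this solubility.
Ksp = [Pb²⁺]^3[PO₄³⁻]^2 = (3s)^3 · (2s)^2 = 108s^5
108s^5 = 2.0×10⁻⁴⁴  ⇒  s^5 = 1.9×10⁻⁴⁶
s = 7.1×10⁻¹⁰ mol L⁻¹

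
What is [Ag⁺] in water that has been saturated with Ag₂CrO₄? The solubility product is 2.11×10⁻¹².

Ag₂CrO₄(s) ⇌ 2 Ag⁺(aq) + CrO₄²⁻(aq)
If s mol/L of Ag₂CrO₄ dissolves, [Ag⁺] = 2s and [CrO₄²⁻] = s.
Ksp = [Ag⁺]^2[CrO₄²⁻] = (2s)^2 · s = 4s^3 = 2.11×10⁻¹²
s = 8.08×10⁻⁵ mol/L
[Ag⁺] = 2s = 1.62×10⁻⁴ mol/L

1.62×10⁻⁴ M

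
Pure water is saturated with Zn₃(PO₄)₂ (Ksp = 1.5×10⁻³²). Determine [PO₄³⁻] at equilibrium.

3.4×10⁻⁷ M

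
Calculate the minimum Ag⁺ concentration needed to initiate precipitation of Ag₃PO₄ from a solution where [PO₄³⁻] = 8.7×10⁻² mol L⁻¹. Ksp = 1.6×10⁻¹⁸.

2.6×10⁻⁶ M

Each salt precipitates once Q = Ksp for that salt.
Ag₃PO₄(s) ⇌ 3 Ag⁺(aq) + PO₄³⁻(aq)
Ksp = [Ag⁺]^3[PO₄³⁻] = [Ag⁺]^3(8.7×10⁻²)
[Ag⁺]^3 = 1.6×10⁻¹⁸ / (8.7×10⁻²) = 1.8×10⁻¹⁷
[Ag⁺] = 2.6×10⁻⁶ mol L⁻¹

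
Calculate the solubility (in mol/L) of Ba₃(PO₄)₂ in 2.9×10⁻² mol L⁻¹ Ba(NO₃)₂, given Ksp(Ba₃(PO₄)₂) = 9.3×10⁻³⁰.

3.1×10⁻¹³ M

Ba₃(PO₄)₂(s) ⇌ 3 Ba²⁺(aq) + 2 PO₄³⁻(aq)
Ba²⁺ is already present at 2.9×10⁻² mol L⁻¹. If s mol/L of Ba₃(PO₄)₂ dissolves, [PO₄³⁻] = 2s while [Ba²⁺] ≈ 2.9×10⁻² mol L⁻¹.
Ksp = [Ba²⁺]^3[PO₄³⁻]^2 = (2.9×10⁻²)^3(2s)^2
(2s)^2 = 9.3×10⁻³⁰ / (2.9×10⁻²)^3 = 3.8×10⁻²⁵
s = 3.1×10⁻¹³ mol L⁻¹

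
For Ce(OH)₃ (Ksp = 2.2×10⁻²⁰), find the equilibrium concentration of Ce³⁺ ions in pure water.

5.3×10⁻⁶ M

Ce(OH)₃(s) ⇌ Ce³⁺(aq) + 3 OH⁻(aq)
If s mol/L of Ce(OH)₃ dissolves, [Ce³⁺] = s and [OH⁻] = 3s.
Ksp = [Ce³⁺][OH⁻]^3 = s · (3s)^3 = 27s^4 = 2.2×10⁻²⁰
s = 5.3×10⁻⁶ mol/L
[Ce³⁺] = s = 5.3×10⁻⁶ mol/L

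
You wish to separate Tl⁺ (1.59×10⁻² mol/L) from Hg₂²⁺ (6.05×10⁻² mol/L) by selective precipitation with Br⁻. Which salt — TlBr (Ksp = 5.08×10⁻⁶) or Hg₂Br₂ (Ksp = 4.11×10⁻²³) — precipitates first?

Precipitation of each salt begins when its ion product equals Ksp.
For TlBr: [Br⁻] = (Ksp/[Tl⁺]) = 3.19×10⁻⁴ mol/L
For Hg₂Br₂: [Br⁻] = (Ksp/[Hg₂²⁺])^(1/2) = 2.61×10⁻¹¹ mol/L
Since Hg₂Br₂ needs less Br⁻ to reach saturation, it precipitates first.

Hg₂Br₂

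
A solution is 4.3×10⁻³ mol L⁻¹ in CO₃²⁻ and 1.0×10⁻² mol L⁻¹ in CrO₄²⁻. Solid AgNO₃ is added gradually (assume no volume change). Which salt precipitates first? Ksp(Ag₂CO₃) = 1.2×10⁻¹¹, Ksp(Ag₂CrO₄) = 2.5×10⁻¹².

The threshold for precipitation is Q = Ksp.
For Ag₂CO₃: [Ag⁺] = (Ksp/[CO₃²⁻])^(1/2) = 5.3×10⁻⁵ mol L⁻¹
For Ag₂CrO₄: [Ag⁺] = (Ksp/[CrO₄²⁻])^(1/2) = 1.6×10⁻⁵ mol L⁻¹
Since Ag₂CrO₄ needs less Ag⁺ to reach saturation, it precipitates first.

Ag₂CrO₄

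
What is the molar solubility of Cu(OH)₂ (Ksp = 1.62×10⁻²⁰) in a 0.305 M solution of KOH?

Cu(OH)₂(s) ⇌ Cu²⁺(aq) + 2 OH⁻(aq)
With OH⁻ already at 0.305 M and s small, take [OH⁻] ≈ 0.305 M and [Cu²⁺] = s.
Ksp = [Cu²⁺][OH⁻]^2 = s(0.305)^2
s = 1.62×10⁻²⁰ / (0.305)^2 = 1.74×10⁻¹⁹
s = 1.74×10⁻¹⁹ M

1.74×10⁻¹⁹ M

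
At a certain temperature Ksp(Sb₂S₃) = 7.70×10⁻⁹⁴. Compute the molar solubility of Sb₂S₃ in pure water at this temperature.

Sb₂S₃(s) ⇌ 2 Sb³⁺(aq) + 3 S²⁻(aq)
For each mole of Sb₂S₃ that dissolves per liter, [Sb³⁺] = 2s and [S²⁻] = 3s; let s denote this solubility.
Ksp = [Sb³⁺]^2[S²⁻]^3 = (2s)^2 · (3s)^3 = 108s^5
108s^5 = 7.70×10⁻⁹⁴  ⇒  s^5 = 7.13×10⁻⁹⁶
s = 9.35×10⁻²⁰ M

9.35×10⁻²⁰ M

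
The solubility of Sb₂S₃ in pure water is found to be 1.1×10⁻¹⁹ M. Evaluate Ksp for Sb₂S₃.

Ksp = 1.7×10⁻⁹³

Sb₂S₃(s) ⇌ 2 Sb³⁺(aq) + 3 S²⁻(aq)
If s mol/L of Sb₂S₃ dissolves, [Sb³⁺] = 2s and [S²⁻] = 3s.
Ksp = [Sb³⁺]^2[S²⁻]^3 = (2s)^2 · (3s)^3 = 108s^5
Ksp = 108 × (1.1×10⁻¹⁹)^5 = 1.7×10⁻⁹³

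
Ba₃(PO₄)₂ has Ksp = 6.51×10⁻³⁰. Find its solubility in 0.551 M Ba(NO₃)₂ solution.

3.12×10⁻¹⁵ M

Ba₃(PO₄)₂(s) ⇌ 3 Ba²⁺(aq) + 2 PO₄³⁻(aq)
The solution already contains Ba²⁺ at 0.551 M. Let s be the molar solubility of Ba₃(PO₄)₂.
[Ba²⁺] ≈ 0.551 M (common ion dominates); [PO₄³⁻] = 2s.
Ksp = [Ba²⁺]^3[PO₄³⁻]^2 = (0.551)^3(2s)^2
(2s)^2 = 6.51×10⁻³⁰ / (0.551)^3 = 3.89×10⁻²⁹
s = 3.12×10⁻¹⁵ M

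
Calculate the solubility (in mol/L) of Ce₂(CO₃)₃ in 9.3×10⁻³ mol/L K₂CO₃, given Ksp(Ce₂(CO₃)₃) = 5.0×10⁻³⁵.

Ce₂(CO₃)₃(s) ⇌ 2 Ce³⁺(aq) + 3 CO₃²⁻(aq)
Let s be the solubility of Ce₂(CO₃)₃ here. The common ion gives [CO₃²⁻] ≈ 9.3×10⁻³ mol/L, and [Ce³⁺] = 2s.
Ksp = [Ce³⁺]^2[CO₃²⁻]^3 = (2s)^2(9.3×10⁻³)^3
(2s)^2 = 5.0×10⁻³⁵ / (9.3×10⁻³)^3 = 6.2×10⁻²⁹
s = 3.9×10⁻¹⁵ mol/L

3.9×10⁻¹⁵ M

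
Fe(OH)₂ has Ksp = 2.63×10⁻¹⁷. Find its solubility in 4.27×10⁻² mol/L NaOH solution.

1.44×10⁻¹⁴ M

Fe(OH)₂(s) ⇌ Fe²⁺(aq) + 2 OH⁻(aq)
OH⁻ is already present at 4.27×10⁻² mol/L. If s mol/L of Fe(OH)₂ dissolves, [Fe²⁺] = s while [OH⁻] ≈ 4.27×10⁻² mol/L.
Ksp = [Fe²⁺][OH⁻]^2 = s(4.27×10⁻²)^2
s = 2.63×10⁻¹⁷ / (4.27×10⁻²)^2 = 1.44×10⁻¹⁴
s = 1.44×10⁻¹⁴ mol/L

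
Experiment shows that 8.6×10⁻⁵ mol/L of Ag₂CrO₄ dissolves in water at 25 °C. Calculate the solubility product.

Ksp = 2.5×10⁻¹²

Ag₂CrO₄(s) ⇌ 2 Ag⁺(aq) + CrO₄²⁻(aq)
Let s be the molar solubility. Then [Ag⁺] = 2s and [CrO₄²⁻] = s.
Ksp = [Ag⁺]^2[CrO₄²⁻] = (2s)^2 · s = 4s^3
Ksp = 4 × (8.6×10⁻⁵)^3 = 2.5×10⁻¹²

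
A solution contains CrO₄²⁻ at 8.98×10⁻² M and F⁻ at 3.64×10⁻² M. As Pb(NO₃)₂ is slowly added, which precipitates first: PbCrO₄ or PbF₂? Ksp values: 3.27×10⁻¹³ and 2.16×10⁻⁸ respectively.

PbCrO₄

Precipitation begins when Q = Ksp.
For PbCrO₄: [Pb²⁺] = (Ksp/[CrO₄²⁻]) = 3.64×10⁻¹² M
For PbF₂: [Pb²⁺] = (Ksp/[F⁻]^2) = 1.63×10⁻⁵ M
The smaller threshold [Pb²⁺] is reached first, so PbCrO₄ precipitates first.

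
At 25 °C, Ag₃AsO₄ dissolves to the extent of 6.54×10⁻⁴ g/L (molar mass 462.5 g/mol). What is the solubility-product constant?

Ksp = 1.08×10⁻²²

Convert to molarity: s = 6.54×10⁻⁴ / 462.5 = 1.4141×10⁻⁶ mol/L
Ag₃AsO₄(s) ⇌ 3 Ag⁺(aq) + AsO₄³⁻(aq)
With molar solubility s: [Ag⁺] = 3s, [AsO₄³⁻] = s.
Ksp = [Ag⁺]^3[AsO₄³⁻] = (3s)^3 · s = 27s^4
Ksp = 27 × (1.4141×10⁻⁶)^4 = 1.08×10⁻²²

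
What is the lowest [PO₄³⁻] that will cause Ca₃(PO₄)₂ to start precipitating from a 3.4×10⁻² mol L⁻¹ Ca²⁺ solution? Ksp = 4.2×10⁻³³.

Precipitation begins when Q = Ksp.
Ca₃(PO₄)₂(s) ⇌ 3 Ca²⁺(aq) + 2 PO₄³⁻(aq)
Ksp = [Ca²⁺]^3[PO₄³⁻]^2 = [PO₄³⁻]^2(3.4×10⁻²)^3
[PO₄³⁻]^2 = 4.2×10⁻³³ / (3.4×10⁻²)^3 = 1.1×10⁻²⁸
[PO₄³⁻] = 1.0×10⁻¹⁴ mol L⁻¹

1.0×10⁻¹⁴ M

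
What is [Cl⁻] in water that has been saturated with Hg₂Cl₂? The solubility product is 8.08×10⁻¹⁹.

Hg₂Cl₂(s) ⇌ Hg₂²⁺(aq) + 2 Cl⁻(aq)
Call the molar solubility s, so that [Hg₂²⁺] = s and [Cl⁻] = 2s.
Ksp = [Hg₂²⁺][Cl⁻]^2 = s · (2s)^2 = 4s^3 = 8.08×10⁻¹⁹
s = 5.87×10⁻⁷ mol L⁻¹
[Cl⁻] = 2s = 1.17×10⁻⁶ mol L⁻¹

1.17×10⁻⁶ M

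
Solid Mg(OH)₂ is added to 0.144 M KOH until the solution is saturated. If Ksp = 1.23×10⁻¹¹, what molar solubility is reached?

Mg(OH)₂(s) ⇌ Mg²⁺(aq) + 2 OH⁻(aq)
OH⁻ is already present at 0.144 M. If s mol/L of Mg(OH)₂ dissolves, [Mg²⁺] = s while [OH⁻] ≈ 0.144 M.
Ksp = [Mg²⁺][OH⁻]^2 = s(0.144)^2
s = 1.23×10⁻¹¹ / (0.144)^2 = 5.93×10⁻¹⁰
s = 5.93×10⁻¹⁰ M

5.93×10⁻¹⁰ M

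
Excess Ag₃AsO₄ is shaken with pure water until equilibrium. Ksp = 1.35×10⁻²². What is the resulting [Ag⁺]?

Ag₃AsO₄(s) ⇌ 3 Ag⁺(aq) + AsO₄³⁻(aq)
For each mole of Ag₃AsO₄ that dissolves per liter, [Ag⁺] = 3s and [AsO₄³⁻] = s; let s denote this solubility.
Ksp = [Ag⁺]^3[AsO₄³⁻] = (3s)^3 · s = 27s^4 = 1.35×10⁻²²
s = 1.50×10⁻⁶ mol L⁻¹
[Ag⁺] = 3s = 4.49×10⁻⁶ mol L⁻¹

4.49×10⁻⁶ M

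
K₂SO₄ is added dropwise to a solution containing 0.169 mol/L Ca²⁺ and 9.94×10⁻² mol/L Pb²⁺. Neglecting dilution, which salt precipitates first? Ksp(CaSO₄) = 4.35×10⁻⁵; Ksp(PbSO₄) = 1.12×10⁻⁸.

PbSO₄

A salt starts to precipitate once the ion product Q reaches its Ksp.
For CaSO₄: [SO₄²⁻] = (Ksp/[Ca²⁺]) = 2.57×10⁻⁴ mol/L
For PbSO₄: [SO₄²⁻] = (Ksp/[Pb²⁺]) = 1.13×10⁻⁷ mol/L
The smaller threshold [SO₄²⁻] is reached first, so PbSO₄ precipitates first.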